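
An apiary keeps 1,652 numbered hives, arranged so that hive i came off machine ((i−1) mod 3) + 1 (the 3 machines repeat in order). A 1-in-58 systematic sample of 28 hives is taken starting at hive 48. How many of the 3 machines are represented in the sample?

Consecutive selections differ by k = 58, so their machine numbers differ by 58 mod 3 = 1.
gcd(58, 3) = 1, so the sample visits 3/1 = 3 distinct residues mod 3.
Start 48 is machine 3; the machines hit are 1, 2, 3.

3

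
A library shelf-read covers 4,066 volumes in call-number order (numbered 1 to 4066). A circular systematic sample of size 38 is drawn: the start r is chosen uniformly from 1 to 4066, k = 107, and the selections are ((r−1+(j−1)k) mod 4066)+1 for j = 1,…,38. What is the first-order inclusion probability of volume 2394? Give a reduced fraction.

1/107

For each position j, as r ranges over 1…4066 the j-th selection hits every volume exactly once, so volume 2394 is selected for exactly 38 of the 4066 starts.
Inclusion probability = 38/4066 = 1/107.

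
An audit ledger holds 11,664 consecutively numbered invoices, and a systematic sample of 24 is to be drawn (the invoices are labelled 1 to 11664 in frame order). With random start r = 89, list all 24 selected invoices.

k = N/n = 11664/24 = 486
invoice 1: 89
invoice 2: 89 + 486 = 575
invoice 3: 575 + 486 = 1061
invoice 4: 1061 + 486 = 1547
invoice 5: 1547 + 486 = 2033
invoice 6: 2033 + 486 = 2519
invoice 7: 2519 + 486 = 3005
invoice 8: 3005 + 486 = 3491
invoice 9: 3491 + 486 = 3977
invoice 10: 3977 + 486 = 4463
invoice 11: 4463 + 486 = 4949
invoice 12: 4949 + 486 = 5435
invoice 13: 5435 + 486 = 5921
invoice 14: 5921 + 486 = 6407
invoice 15: 6407 + 486 = 6893
invoice 16: 6893 + 486 = 7379
invoice 17: 7379 + 486 = 7865
invoice 18: 7865 + 486 = 8351
invoice 19: 8351 + 486 = 8837
invoice 20: 8837 + 486 = 9323
invoice 21: 9323 + 486 = 9809
invoice 22: 9809 + 486 = 10295
invoice 23: 10295 + 486 = 10781
invoice 24: 10781 + 486 = 11267

89, 575, 1061, 1547, 2033, 2519, 3005, 3491, 3977, 4463, 4949, 5435, 5921, 6407, 6893, 7379, 7865, 8351, 8837, 9323, 9809, 10295, 10781, 11267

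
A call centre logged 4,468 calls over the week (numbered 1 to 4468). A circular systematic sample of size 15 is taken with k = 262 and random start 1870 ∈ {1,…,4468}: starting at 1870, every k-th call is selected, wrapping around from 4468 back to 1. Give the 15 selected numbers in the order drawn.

1870, 2132, 2394, 2656, 2918, 3180, 3442, 3704, 3966, 4228, 22, 284, 546, 808, 1070

Selection 1: 1870
Selection 2: 1870 + 262 = 2132
Selection 3: 2132 + 262 = 2394
Selection 4: 2394 + 262 = 2656
Selection 5: 2656 + 262 = 2918
Selection 6: 2918 + 262 = 3180
Selection 7: 3180 + 262 = 3442
Selection 8: 3442 + 262 = 3704
Selection 9: 3704 + 262 = 3966
Selection 10: 3966 + 262 = 4228
Selection 11: 4228 + 262 = 4490 → 4490 − 4468 = 22
Selection 12: 22 + 262 = 284
Selection 13: 284 + 262 = 546
Selection 14: 546 + 262 = 808
Selection 15: 808 + 262 = 1070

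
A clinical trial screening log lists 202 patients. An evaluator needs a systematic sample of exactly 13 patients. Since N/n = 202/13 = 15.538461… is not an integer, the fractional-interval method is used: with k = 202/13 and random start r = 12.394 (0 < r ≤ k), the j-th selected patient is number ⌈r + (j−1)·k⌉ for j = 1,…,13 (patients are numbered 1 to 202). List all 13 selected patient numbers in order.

13, 28, 44, 60, 75, 91, 106, 122, 137, 153, 168, 184, 199

j=1: r + 0k = 12.394 → ⌈·⌉ = 13
j=2: r + 1k = 27.932461… → ⌈·⌉ = 28
j=3: r + 2k = 43.470923… → ⌈·⌉ = 44
j=4: r + 3k = 59.009384… → ⌈·⌉ = 60
j=5: r + 4k = 74.547846… → ⌈·⌉ = 75
j=6: r + 5k = 90.086307… → ⌈·⌉ = 91
j=7: r + 6k = 105.624769… → ⌈·⌉ = 106
j=8: r + 7k = 121.163230… → ⌈·⌉ = 122
j=9: r + 8k = 136.701692… → ⌈·⌉ = 137
j=10: r + 9k = 152.240153… → ⌈·⌉ = 153
j=11: r + 10k = 167.778615… → ⌈·⌉ = 168
j=12: r + 11k = 183.317076… → ⌈·⌉ = 184
j=13: r + 12k = 198.855538… → ⌈·⌉ = 199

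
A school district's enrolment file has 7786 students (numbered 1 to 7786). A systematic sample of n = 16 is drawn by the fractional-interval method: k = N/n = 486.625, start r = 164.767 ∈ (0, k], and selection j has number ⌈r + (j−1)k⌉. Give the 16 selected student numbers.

j=1: r + 0k = 164.767 → ⌈·⌉ = 165
j=2: r + 1k = 651.392 → ⌈·⌉ = 652
j=3: r + 2k = 1138.017 → ⌈·⌉ = 1139
j=4: r + 3k = 1624.642 → ⌈·⌉ = 1625
j=5: r + 4k = 2111.267 → ⌈·⌉ = 2112
j=6: r + 5k = 2597.892 → ⌈·⌉ = 2598
j=7: r + 6k = 3084.517 → ⌈·⌉ = 3085
j=8: r + 7k = 3571.142 → ⌈·⌉ = 3572
j=9: r + 8k = 4057.767 → ⌈·⌉ = 4058
j=10: r + 9k = 4544.392 → ⌈·⌉ = 4545
j=11: r + 10k = 5031.017 → ⌈·⌉ = 5032
j=12: r + 11k = 5517.642 → ⌈·⌉ = 5518
j=13: r + 12k = 6004.267 → ⌈·⌉ = 6005
j=14: r + 13k = 6490.892 → ⌈·⌉ = 6491
j=15: r + 14k = 6977.517 → ⌈·⌉ = 6978
j=16: r + 15k = 7464.142 → ⌈·⌉ = 7465

165, 652, 1139, 1625, 2112, 2598, 3085, 3572, 4058, 4545, 5032, 5518, 6005, 6491, 6978, 7465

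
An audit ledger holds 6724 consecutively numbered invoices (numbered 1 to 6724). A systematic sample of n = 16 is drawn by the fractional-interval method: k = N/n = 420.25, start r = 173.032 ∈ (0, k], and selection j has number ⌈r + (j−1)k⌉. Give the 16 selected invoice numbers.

174, 594, 1014, 1434, 1855, 2275, 2695, 3115, 3536, 3956, 4376, 4796, 5217, 5637, 6057, 6477

j=1: r + 0k = 173.032 → ⌈·⌉ = 174
j=2: r + 1k = 593.282 → ⌈·⌉ = 594
j=3: r + 2k = 1013.532 → ⌈·⌉ = 1014
j=4: r + 3k = 1433.782 → ⌈·⌉ = 1434
j=5: r + 4k = 1854.032 → ⌈·⌉ = 1855
j=6: r + 5k = 2274.282 → ⌈·⌉ = 2275
j=7: r + 6k = 2694.532 → ⌈·⌉ = 2695
j=8: r + 7k = 3114.782 → ⌈·⌉ = 3115
j=9: r + 8k = 3535.032 → ⌈·⌉ = 3536
j=10: r + 9k = 3955.282 → ⌈·⌉ = 3956
j=11: r + 10k = 4375.532 → ⌈·⌉ = 4376
j=12: r + 11k = 4795.782 → ⌈·⌉ = 4796
j=13: r + 12k = 5216.032 → ⌈·⌉ = 5217
j=14: r + 13k = 5636.282 → ⌈·⌉ = 5637
j=15: r + 14k = 6056.532 → ⌈·⌉ = 6057
j=16: r + 15k = 6476.782 → ⌈·⌉ = 6477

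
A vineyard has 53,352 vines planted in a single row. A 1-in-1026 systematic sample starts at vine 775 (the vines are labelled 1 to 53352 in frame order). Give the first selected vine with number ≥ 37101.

k = 1026
Steps past start: ⌈(37101 − 775)/1026⌉ = ⌈36326/1026⌉ = 36
Selected vine: 775 + 36×1026 = 37711

37711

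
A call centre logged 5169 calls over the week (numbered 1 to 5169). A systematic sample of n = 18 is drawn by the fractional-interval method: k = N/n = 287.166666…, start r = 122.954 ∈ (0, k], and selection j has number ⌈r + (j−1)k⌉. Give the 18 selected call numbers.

123, 411, 698, 985, 1272, 1559, 1846, 2134, 2421, 2708, 2995, 3282, 3569, 3857, 4144, 4431, 4718, 5005

j=1: r + 0k = 122.954 → ⌈·⌉ = 123
j=2: r + 1k = 410.120666… → ⌈·⌉ = 411
j=3: r + 2k = 697.287333… → ⌈·⌉ = 698
j=4: r + 3k = 984.454 → ⌈·⌉ = 985
j=5: r + 4k = 1271.620666… → ⌈·⌉ = 1272
j=6: r + 5k = 1558.787333… → ⌈·⌉ = 1559
j=7: r + 6k = 1845.954 → ⌈·⌉ = 1846
j=8: r + 7k = 2133.120666… → ⌈·⌉ = 2134
j=9: r + 8k = 2420.287333… → ⌈·⌉ = 2421
j=10: r + 9k = 2707.454 → ⌈·⌉ = 2708
j=11: r + 10k = 2994.620666… → ⌈·⌉ = 2995
j=12: r + 11k = 3281.787333… → ⌈·⌉ = 3282
j=13: r + 12k = 3568.954 → ⌈·⌉ = 3569
j=14: r + 13k = 3856.120666… → ⌈·⌉ = 3857
j=15: r + 14k = 4143.287333… → ⌈·⌉ = 4144
j=16: r + 15k = 4430.454 → ⌈·⌉ = 4431
j=17: r + 16k = 4717.620666… → ⌈·⌉ = 4718
j=18: r + 17k = 5004.787333… → ⌈·⌉ = 5005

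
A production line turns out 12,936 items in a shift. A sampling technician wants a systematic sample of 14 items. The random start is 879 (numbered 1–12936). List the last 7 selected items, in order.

k = N/n = 12936/14 = 924
8th selection = 879 + 7×924 = 7347
9th: 7347 + 924 = 8271
10th: 8271 + 924 = 9195
11th: 9195 + 924 = 10119
12th: 10119 + 924 = 11043
13th: 11043 + 924 = 11967
14th: 11967 + 924 = 12891

7347, 8271, 9195, 10119, 11043, 11967, 12891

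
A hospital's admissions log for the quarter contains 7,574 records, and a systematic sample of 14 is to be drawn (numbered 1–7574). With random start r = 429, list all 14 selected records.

k = N/n = 7574/14 = 541
record 1: 429
record 2: 429 + 541 = 970
record 3: 970 + 541 = 1511
record 4: 1511 + 541 = 2052
record 5: 2052 + 541 = 2593
record 6: 2593 + 541 = 3134
record 7: 3134 + 541 = 3675
record 8: 3675 + 541 = 4216
record 9: 4216 + 541 = 4757
record 10: 4757 + 541 = 5298
record 11: 5298 + 541 = 5839
record 12: 5839 + 541 = 6380
record 13: 6380 + 541 = 6921
record 14: 6921 + 541 = 7462

429, 970, 1511, 2052, 2593, 3134, 3675, 4216, 4757, 5298, 5839, 6380, 6921, 7462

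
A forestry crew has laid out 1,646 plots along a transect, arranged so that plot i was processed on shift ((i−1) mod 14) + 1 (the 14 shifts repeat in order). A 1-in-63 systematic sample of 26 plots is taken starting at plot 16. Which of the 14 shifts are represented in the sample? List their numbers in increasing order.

2, 9

Consecutive selections differ by k = 63, so their shift numbers differ by 63 mod 14 = 7.
gcd(63, 14) = 7, so the sample visits 14/7 = 2 distinct residues mod 14.
Start 16 is shift 2; the shifts hit are 2, 9.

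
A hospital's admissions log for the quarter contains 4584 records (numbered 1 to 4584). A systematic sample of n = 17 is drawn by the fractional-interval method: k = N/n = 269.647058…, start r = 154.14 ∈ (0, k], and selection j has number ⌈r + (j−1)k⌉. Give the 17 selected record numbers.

155, 424, 694, 964, 1233, 1503, 1773, 2042, 2312, 2581, 2851, 3121, 3390, 3660, 3930, 4199, 4469

j=1: r + 0k = 154.14 → ⌈·⌉ = 155
j=2: r + 1k = 423.787058… → ⌈·⌉ = 424
j=3: r + 2k = 693.434117… → ⌈·⌉ = 694
j=4: r + 3k = 963.081176… → ⌈·⌉ = 964
j=5: r + 4k = 1232.728235… → ⌈·⌉ = 1233
j=6: r + 5k = 1502.375294… → ⌈·⌉ = 1503
j=7: r + 6k = 1772.022352… → ⌈·⌉ = 1773
j=8: r + 7k = 2041.669411… → ⌈·⌉ = 2042
j=9: r + 8k = 2311.316470… → ⌈·⌉ = 2312
j=10: r + 9k = 2580.963529… → ⌈·⌉ = 2581
j=11: r + 10k = 2850.610588… → ⌈·⌉ = 2851
j=12: r + 11k = 3120.257647… → ⌈·⌉ = 3121
j=13: r + 12k = 3389.904705… → ⌈·⌉ = 3390
j=14: r + 13k = 3659.551764… → ⌈·⌉ = 3660
j=15: r + 14k = 3929.198823… → ⌈·⌉ = 3930
j=16: r + 15k = 4198.845882… → ⌈·⌉ = 4199
j=17: r + 16k = 4468.492941… → ⌈·⌉ = 4469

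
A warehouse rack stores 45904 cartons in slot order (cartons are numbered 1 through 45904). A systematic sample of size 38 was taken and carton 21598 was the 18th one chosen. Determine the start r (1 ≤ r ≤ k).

k = 45904/38 = 1208
r = 21598 − (18−1)×1208 = 21598 − 20536 = 1062

1062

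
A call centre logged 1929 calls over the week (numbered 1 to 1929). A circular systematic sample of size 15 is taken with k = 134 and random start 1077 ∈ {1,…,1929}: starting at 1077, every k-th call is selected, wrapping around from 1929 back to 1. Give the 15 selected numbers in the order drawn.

Selection 1: 1077
Selection 2: 1077 + 134 = 1211
Selection 3: 1211 + 134 = 1345
Selection 4: 1345 + 134 = 1479
Selection 5: 1479 + 134 = 1613
Selection 6: 1613 + 134 = 1747
Selection 7: 1747 + 134 = 1881
Selection 8: 1881 + 134 = 2015 → 2015 − 1929 = 86
Selection 9: 86 + 134 = 220
Selection 10: 220 + 134 = 354
Selection 11: 354 + 134 = 488
Selection 12: 488 + 134 = 622
Selection 13: 622 + 134 = 756
Selection 14: 756 + 134 = 890
Selection 15: 890 + 134 = 1024

1077, 1211, 1345, 1479, 1613, 1747, 1881, 86, 220, 354, 488, 622, 756, 890, 1024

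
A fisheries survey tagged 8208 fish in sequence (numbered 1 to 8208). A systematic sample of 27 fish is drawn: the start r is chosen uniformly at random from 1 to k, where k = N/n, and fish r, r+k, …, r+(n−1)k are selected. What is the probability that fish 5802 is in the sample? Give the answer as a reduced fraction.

1/304

k = 8208/27 = 304.
Fish 5802 is selected iff r ≡ 5802 (mod 304); exactly one such r in {1,…,304}.
Inclusion probability = 1/304.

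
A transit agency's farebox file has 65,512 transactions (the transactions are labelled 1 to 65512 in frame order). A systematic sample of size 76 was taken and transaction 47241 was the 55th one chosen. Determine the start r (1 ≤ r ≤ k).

k = 65512/76 = 862
r = 47241 − (55−1)×862 = 47241 − 46548 = 693

693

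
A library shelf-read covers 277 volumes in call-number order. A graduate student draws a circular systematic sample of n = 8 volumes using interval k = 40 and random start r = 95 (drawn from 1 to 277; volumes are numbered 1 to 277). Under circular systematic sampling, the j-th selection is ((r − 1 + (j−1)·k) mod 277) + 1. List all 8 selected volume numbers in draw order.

Selection 1: 95
Selection 2: 95 + 40 = 135
Selection 3: 135 + 40 = 175
Selection 4: 175 + 40 = 215
Selection 5: 215 + 40 = 255
Selection 6: 255 + 40 = 295 → 295 − 277 = 18
Selection 7: 18 + 40 = 58
Selection 8: 58 + 40 = 98

95, 135, 175, 215, 255, 18, 58, 98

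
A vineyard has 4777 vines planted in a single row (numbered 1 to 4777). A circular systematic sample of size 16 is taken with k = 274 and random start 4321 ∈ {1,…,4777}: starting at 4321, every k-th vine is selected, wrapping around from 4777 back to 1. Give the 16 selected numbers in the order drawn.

4321, 4595, 92, 366, 640, 914, 1188, 1462, 1736, 2010, 2284, 2558, 2832, 3106, 3380, 3654

Selection 1: 4321
Selection 2: 4321 + 274 = 4595
Selection 3: 4595 + 274 = 4869 → 4869 − 4777 = 92
Selection 4: 92 + 274 = 366
Selection 5: 366 + 274 = 640
Selection 6: 640 + 274 = 914
Selection 7: 914 + 274 = 1188
Selection 8: 1188 + 274 = 1462
Selection 9: 1462 + 274 = 1736
Selection 10: 1736 + 274 = 2010
Selection 11: 2010 + 274 = 2284
Selection 12: 2284 + 274 = 2558
Selection 13: 2558 + 274 = 2832
Selection 14: 2832 + 274 = 3106
Selection 15: 3106 + 274 = 3380
Selection 16: 3380 + 274 = 3654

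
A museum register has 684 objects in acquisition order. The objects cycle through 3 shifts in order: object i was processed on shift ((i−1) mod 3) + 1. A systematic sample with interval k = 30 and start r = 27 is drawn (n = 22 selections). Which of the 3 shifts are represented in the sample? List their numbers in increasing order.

Consecutive selections differ by k = 30, so their shift numbers differ by 30 mod 3 = 0.
gcd(30, 3) = 3, so the sample visits 3/3 = 1 distinct residues mod 3.
Start 27 is shift 3; the shifts hit are 3.

3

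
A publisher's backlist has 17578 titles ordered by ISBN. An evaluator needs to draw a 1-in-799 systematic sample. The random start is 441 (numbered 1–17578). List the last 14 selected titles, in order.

9th selection = 441 + 8×799 = 6833
10th: 6833 + 799 = 7632
11th: 7632 + 799 = 8431
12th: 8431 + 799 = 9230
13th: 9230 + 799 = 10029
14th: 10029 + 799 = 10828
15th: 10828 + 799 = 11627
16th: 11627 + 799 = 12426
17th: 12426 + 799 = 13225
18th: 13225 + 799 = 14024
19th: 14024 + 799 = 14823
20th: 14823 + 799 = 15622
21st: 15622 + 799 = 16421
22nd: 16421 + 799 = 17220

6833, 7632, 8431, 9230, 10029, 10828, 11627, 12426, 13225, 14024, 14823, 15622, 16421, 17220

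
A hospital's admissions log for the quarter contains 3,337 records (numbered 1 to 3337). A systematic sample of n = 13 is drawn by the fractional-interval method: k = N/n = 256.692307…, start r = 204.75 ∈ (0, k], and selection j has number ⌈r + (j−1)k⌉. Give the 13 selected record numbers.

j=1: r + 0k = 204.75 → ⌈·⌉ = 205
j=2: r + 1k = 461.442307… → ⌈·⌉ = 462
j=3: r + 2k = 718.134615… → ⌈·⌉ = 719
j=4: r + 3k = 974.826923… → ⌈·⌉ = 975
j=5: r + 4k = 1231.519230… → ⌈·⌉ = 1232
j=6: r + 5k = 1488.211538… → ⌈·⌉ = 1489
j=7: r + 6k = 1744.903846… → ⌈·⌉ = 1745
j=8: r + 7k = 2001.596153… → ⌈·⌉ = 2002
j=9: r + 8k = 2258.288461… → ⌈·⌉ = 2259
j=10: r + 9k = 2514.980769… → ⌈·⌉ = 2515
j=11: r + 10k = 2771.673076… → ⌈·⌉ = 2772
j=12: r + 11k = 3028.365384… → ⌈·⌉ = 3029
j=13: r + 12k = 3285.057692… → ⌈·⌉ = 3286

205, 462, 719, 975, 1232, 1489, 1745, 2002, 2259, 2515, 2772, 3029, 3286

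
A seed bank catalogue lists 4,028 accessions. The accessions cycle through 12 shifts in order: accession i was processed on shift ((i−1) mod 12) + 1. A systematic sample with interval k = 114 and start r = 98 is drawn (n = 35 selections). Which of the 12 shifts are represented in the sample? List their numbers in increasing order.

Consecutive selections differ by k = 114, so their shift numbers differ by 114 mod 12 = 6.
gcd(114, 12) = 6, so the sample visits 12/6 = 2 distinct residues mod 12.
Start 98 is shift 2; the shifts hit are 2, 8.

2, 8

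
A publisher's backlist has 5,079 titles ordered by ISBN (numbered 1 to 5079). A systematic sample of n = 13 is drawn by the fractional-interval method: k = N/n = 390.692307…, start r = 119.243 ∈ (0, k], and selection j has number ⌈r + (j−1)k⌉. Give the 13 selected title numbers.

j=1: r + 0k = 119.243 → ⌈·⌉ = 120
j=2: r + 1k = 509.935307… → ⌈·⌉ = 510
j=3: r + 2k = 900.627615… → ⌈·⌉ = 901
j=4: r + 3k = 1291.319923… → ⌈·⌉ = 1292
j=5: r + 4k = 1682.012230… → ⌈·⌉ = 1683
j=6: r + 5k = 2072.704538… → ⌈·⌉ = 2073
j=7: r + 6k = 2463.396846… → ⌈·⌉ = 2464
j=8: r + 7k = 2854.089153… → ⌈·⌉ = 2855
j=9: r + 8k = 3244.781461… → ⌈·⌉ = 3245
j=10: r + 9k = 3635.473769… → ⌈·⌉ = 3636
j=11: r + 10k = 4026.166076… → ⌈·⌉ = 4027
j=12: r + 11k = 4416.858384… → ⌈·⌉ = 4417
j=13: r + 12k = 4807.550692… → ⌈·⌉ = 4808

120, 510, 901, 1292, 1683, 2073, 2464, 2855, 3245, 3636, 4027, 4417, 4808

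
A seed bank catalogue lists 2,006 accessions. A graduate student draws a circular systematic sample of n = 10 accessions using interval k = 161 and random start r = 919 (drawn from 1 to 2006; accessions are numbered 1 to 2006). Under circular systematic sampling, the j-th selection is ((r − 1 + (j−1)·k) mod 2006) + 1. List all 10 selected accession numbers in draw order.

Selection 1: 919
Selection 2: 919 + 161 = 1080
Selection 3: 1080 + 161 = 1241
Selection 4: 1241 + 161 = 1402
Selection 5: 1402 + 161 = 1563
Selection 6: 1563 + 161 = 1724
Selection 7: 1724 + 161 = 1885
Selection 8: 1885 + 161 = 2046 → 2046 − 2006 = 40
Selection 9: 40 + 161 = 201
Selection 10: 201 + 161 = 362

919, 1080, 1241, 1402, 1563, 1724, 1885, 40, 201, 362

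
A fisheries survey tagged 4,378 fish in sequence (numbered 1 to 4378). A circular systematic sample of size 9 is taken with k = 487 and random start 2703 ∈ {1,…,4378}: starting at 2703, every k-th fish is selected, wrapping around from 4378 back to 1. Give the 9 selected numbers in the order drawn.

Selection 1: 2703
Selection 2: 2703 + 487 = 3190
Selection 3: 3190 + 487 = 3677
Selection 4: 3677 + 487 = 4164
Selection 5: 4164 + 487 = 4651 → 4651 − 4378 = 273
Selection 6: 273 + 487 = 760
Selection 7: 760 + 487 = 1247
Selection 8: 1247 + 487 = 1734
Selection 9: 1734 + 487 = 2221

2703, 3190, 3677, 4164, 273, 760, 1247, 1734, 2221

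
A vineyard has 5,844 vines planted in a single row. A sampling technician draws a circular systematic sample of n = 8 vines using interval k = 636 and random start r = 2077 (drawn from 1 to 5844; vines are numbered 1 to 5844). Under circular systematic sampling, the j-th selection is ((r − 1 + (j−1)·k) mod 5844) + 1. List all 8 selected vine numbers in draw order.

2077, 2713, 3349, 3985, 4621, 5257, 49, 685

Selection 1: 2077
Selection 2: 2077 + 636 = 2713
Selection 3: 2713 + 636 = 3349
Selection 4: 3349 + 636 = 3985
Selection 5: 3985 + 636 = 4621
Selection 6: 4621 + 636 = 5257
Selection 7: 5257 + 636 = 5893 → 5893 − 5844 = 49
Selection 8: 49 + 636 = 685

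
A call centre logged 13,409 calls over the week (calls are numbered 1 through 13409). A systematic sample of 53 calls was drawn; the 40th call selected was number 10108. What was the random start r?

k = 13409/53 = 253
r = 10108 − (40−1)×253 = 10108 − 9867 = 241

241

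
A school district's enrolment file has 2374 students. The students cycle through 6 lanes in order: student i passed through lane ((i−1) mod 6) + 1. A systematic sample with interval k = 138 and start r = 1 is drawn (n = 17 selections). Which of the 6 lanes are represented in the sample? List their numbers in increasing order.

1

Consecutive selections differ by k = 138, so their lane numbers differ by 138 mod 6 = 0.
gcd(138, 6) = 6, so the sample visits 6/6 = 1 distinct residues mod 6.
Start 1 is lane 1; the lanes hit are 1.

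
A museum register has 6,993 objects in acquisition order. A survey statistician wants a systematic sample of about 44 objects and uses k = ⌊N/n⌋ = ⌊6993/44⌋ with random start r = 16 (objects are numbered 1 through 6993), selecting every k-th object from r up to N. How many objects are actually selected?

k = ⌊6993/44⌋ = 158
Achieved size = ⌊(6993 − 16)/158⌋ + 1 = ⌊6977/158⌋ + 1 = 44 + 1 = 45
(last selection: 16 + 44×158 = 6968 ≤ 6993; next would be 7126 > 6993)

45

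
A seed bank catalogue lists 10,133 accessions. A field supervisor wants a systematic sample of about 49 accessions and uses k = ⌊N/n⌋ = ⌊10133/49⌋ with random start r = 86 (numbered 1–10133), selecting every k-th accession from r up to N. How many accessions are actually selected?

k = ⌊10133/49⌋ = 206
Achieved size = ⌊(10133 − 86)/206⌋ + 1 = ⌊10047/206⌋ + 1 = 48 + 1 = 49
(last selection: 86 + 48×206 = 9974 ≤ 10133; next would be 10180 > 10133)

49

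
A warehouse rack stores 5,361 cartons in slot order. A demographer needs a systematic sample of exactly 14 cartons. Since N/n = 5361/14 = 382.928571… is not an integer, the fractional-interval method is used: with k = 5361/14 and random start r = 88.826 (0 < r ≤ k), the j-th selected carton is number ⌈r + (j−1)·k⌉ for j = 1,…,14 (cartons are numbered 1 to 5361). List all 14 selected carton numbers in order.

j=1: r + 0k = 88.826 → ⌈·⌉ = 89
j=2: r + 1k = 471.754571… → ⌈·⌉ = 472
j=3: r + 2k = 854.683142… → ⌈·⌉ = 855
j=4: r + 3k = 1237.611714… → ⌈·⌉ = 1238
j=5: r + 4k = 1620.540285… → ⌈·⌉ = 1621
j=6: r + 5k = 2003.468857… → ⌈·⌉ = 2004
j=7: r + 6k = 2386.397428… → ⌈·⌉ = 2387
j=8: r + 7k = 2769.326 → ⌈·⌉ = 2770
j=9: r + 8k = 3152.254571… → ⌈·⌉ = 3153
j=10: r + 9k = 3535.183142… → ⌈·⌉ = 3536
j=11: r + 10k = 3918.111714… → ⌈·⌉ = 3919
j=12: r + 11k = 4301.040285… → ⌈·⌉ = 4302
j=13: r + 12k = 4683.968857… → ⌈·⌉ = 4684
j=14: r + 13k = 5066.897428… → ⌈·⌉ = 5067

89, 472, 855, 1238, 1621, 2004, 2387, 2770, 3153, 3536, 3919, 4302, 4684, 5067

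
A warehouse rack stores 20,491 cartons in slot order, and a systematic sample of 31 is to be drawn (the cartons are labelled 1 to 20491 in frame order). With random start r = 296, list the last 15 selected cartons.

k = N/n = 20491/31 = 661
17th selection = 296 + 16×661 = 10872
18th: 10872 + 661 = 11533
19th: 11533 + 661 = 12194
20th: 12194 + 661 = 12855
21st: 12855 + 661 = 13516
22nd: 13516 + 661 = 14177
23rd: 14177 + 661 = 14838
24th: 14838 + 661 = 15499
25th: 15499 + 661 = 16160
26th: 16160 + 661 = 16821
27th: 16821 + 661 = 17482
28th: 17482 + 661 = 18143
29th: 18143 + 661 = 18804
30th: 18804 + 661 = 19465
31st: 19465 + 661 = 20126

10872, 11533, 12194, 12855, 13516, 14177, 14838, 15499, 16160, 16821, 17482, 18143, 18804, 19465, 20126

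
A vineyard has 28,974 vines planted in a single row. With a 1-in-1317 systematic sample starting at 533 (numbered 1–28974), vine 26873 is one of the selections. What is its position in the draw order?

21

k = 1317
position = (26873 − 533)/1317 + 1 = 26340/1317 + 1 = 20 + 1 = 21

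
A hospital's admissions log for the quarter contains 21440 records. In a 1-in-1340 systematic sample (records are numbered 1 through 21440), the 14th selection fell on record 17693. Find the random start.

k = 1340
r = 17693 − (14−1)×1340 = 17693 − 17420 = 273

273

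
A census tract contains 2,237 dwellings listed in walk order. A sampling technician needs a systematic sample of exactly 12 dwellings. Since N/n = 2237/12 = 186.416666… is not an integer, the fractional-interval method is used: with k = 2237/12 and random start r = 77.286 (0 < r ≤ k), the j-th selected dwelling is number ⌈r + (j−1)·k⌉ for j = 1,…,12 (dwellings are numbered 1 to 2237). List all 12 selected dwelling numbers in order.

j=1: r + 0k = 77.286 → ⌈·⌉ = 78
j=2: r + 1k = 263.702666… → ⌈·⌉ = 264
j=3: r + 2k = 450.119333… → ⌈·⌉ = 451
j=4: r + 3k = 636.536 → ⌈·⌉ = 637
j=5: r + 4k = 822.952666… → ⌈·⌉ = 823
j=6: r + 5k = 1009.369333… → ⌈·⌉ = 1010
j=7: r + 6k = 1195.786 → ⌈·⌉ = 1196
j=8: r + 7k = 1382.202666… → ⌈·⌉ = 1383
j=9: r + 8k = 1568.619333… → ⌈·⌉ = 1569
j=10: r + 9k = 1755.036 → ⌈·⌉ = 1756
j=11: r + 10k = 1941.452666… → ⌈·⌉ = 1942
j=12: r + 11k = 2127.869333… → ⌈·⌉ = 2128

78, 264, 451, 637, 823, 1010, 1196, 1383, 1569, 1756, 1942, 2128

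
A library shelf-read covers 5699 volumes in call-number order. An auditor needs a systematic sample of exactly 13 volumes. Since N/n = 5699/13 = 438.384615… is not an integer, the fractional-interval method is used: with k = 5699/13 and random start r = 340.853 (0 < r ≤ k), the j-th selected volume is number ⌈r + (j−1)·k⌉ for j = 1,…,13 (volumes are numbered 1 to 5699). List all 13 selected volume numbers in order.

j=1: r + 0k = 340.853 → ⌈·⌉ = 341
j=2: r + 1k = 779.237615… → ⌈·⌉ = 780
j=3: r + 2k = 1217.622230… → ⌈·⌉ = 1218
j=4: r + 3k = 1656.006846… → ⌈·⌉ = 1657
j=5: r + 4k = 2094.391461… → ⌈·⌉ = 2095
j=6: r + 5k = 2532.776076… → ⌈·⌉ = 2533
j=7: r + 6k = 2971.160692… → ⌈·⌉ = 2972
j=8: r + 7k = 3409.545307… → ⌈·⌉ = 3410
j=9: r + 8k = 3847.929923… → ⌈·⌉ = 3848
j=10: r + 9k = 4286.314538… → ⌈·⌉ = 4287
j=11: r + 10k = 4724.699153… → ⌈·⌉ = 4725
j=12: r + 11k = 5163.083769… → ⌈·⌉ = 5164
j=13: r + 12k = 5601.468384… → ⌈·⌉ = 5602

341, 780, 1218, 1657, 2095, 2533, 2972, 3410, 3848, 4287, 4725, 5164, 5602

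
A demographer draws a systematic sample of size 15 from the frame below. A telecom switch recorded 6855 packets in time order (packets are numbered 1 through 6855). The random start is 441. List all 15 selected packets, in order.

k = N/n = 6855/15 = 457
packet 1: 441
packet 2: 441 + 457 = 898
packet 3: 898 + 457 = 1355
packet 4: 1355 + 457 = 1812
packet 5: 1812 + 457 = 2269
packet 6: 2269 + 457 = 2726
packet 7: 2726 + 457 = 3183
packet 8: 3183 + 457 = 3640
packet 9: 3640 + 457 = 4097
packet 10: 4097 + 457 = 4554
packet 11: 4554 + 457 = 5011
packet 12: 5011 + 457 = 5468
packet 13: 5468 + 457 = 5925
packet 14: 5925 + 457 = 6382
packet 15: 6382 + 457 = 6839

441, 898, 1355, 1812, 2269, 2726, 3183, 3640, 4097, 4554, 5011, 5468, 5925, 6382, 6839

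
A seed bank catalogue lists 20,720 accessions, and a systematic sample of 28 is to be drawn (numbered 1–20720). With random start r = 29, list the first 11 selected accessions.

29, 769, 1509, 2249, 2989, 3729, 4469, 5209, 5949, 6689, 7429

k = N/n = 20720/28 = 740
accession 1: 29
accession 2: 29 + 740 = 769
accession 3: 769 + 740 = 1509
accession 4: 1509 + 740 = 2249
accession 5: 2249 + 740 = 2989
accession 6: 2989 + 740 = 3729
accession 7: 3729 + 740 = 4469
accession 8: 4469 + 740 = 5209
accession 9: 5209 + 740 = 5949
accession 10: 5949 + 740 = 6689
accession 11: 6689 + 740 = 7429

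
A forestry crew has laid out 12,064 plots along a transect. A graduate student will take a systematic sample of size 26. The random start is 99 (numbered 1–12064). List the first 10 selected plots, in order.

k = N/n = 12064/26 = 464
plot 1: 99
plot 2: 99 + 464 = 563
plot 3: 563 + 464 = 1027
plot 4: 1027 + 464 = 1491
plot 5: 1491 + 464 = 1955
plot 6: 1955 + 464 = 2419
plot 7: 2419 + 464 = 2883
plot 8: 2883 + 464 = 3347
plot 9: 3347 + 464 = 3811
plot 10: 3811 + 464 = 4275

99, 563, 1027, 1491, 1955, 2419, 2883, 3347, 3811, 4275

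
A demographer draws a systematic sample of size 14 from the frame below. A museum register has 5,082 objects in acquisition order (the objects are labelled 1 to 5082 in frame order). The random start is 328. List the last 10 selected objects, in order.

k = N/n = 5082/14 = 363
5th selection = 328 + 4×363 = 1780
6th: 1780 + 363 = 2143
7th: 2143 + 363 = 2506
8th: 2506 + 363 = 2869
9th: 2869 + 363 = 3232
10th: 3232 + 363 = 3595
11th: 3595 + 363 = 3958
12th: 3958 + 363 = 4321
13th: 4321 + 363 = 4684
14th: 4684 + 363 = 5047

1780, 2143, 2506, 2869, 3232, 3595, 3958, 4321, 4684, 5047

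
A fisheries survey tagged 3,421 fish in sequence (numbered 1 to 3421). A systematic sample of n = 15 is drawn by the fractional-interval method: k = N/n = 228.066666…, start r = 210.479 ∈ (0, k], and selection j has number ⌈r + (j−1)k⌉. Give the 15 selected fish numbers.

j=1: r + 0k = 210.479 → ⌈·⌉ = 211
j=2: r + 1k = 438.545666… → ⌈·⌉ = 439
j=3: r + 2k = 666.612333… → ⌈·⌉ = 667
j=4: r + 3k = 894.679 → ⌈·⌉ = 895
j=5: r + 4k = 1122.745666… → ⌈·⌉ = 1123
j=6: r + 5k = 1350.812333… → ⌈·⌉ = 1351
j=7: r + 6k = 1578.879 → ⌈·⌉ = 1579
j=8: r + 7k = 1806.945666… → ⌈·⌉ = 1807
j=9: r + 8k = 2035.012333… → ⌈·⌉ = 2036
j=10: r + 9k = 2263.079 → ⌈·⌉ = 2264
j=11: r + 10k = 2491.145666… → ⌈·⌉ = 2492
j=12: r + 11k = 2719.212333… → ⌈·⌉ = 2720
j=13: r + 12k = 2947.279 → ⌈·⌉ = 2948
j=14: r + 13k = 3175.345666… → ⌈·⌉ = 3176
j=15: r + 14k = 3403.412333… → ⌈·⌉ = 3404

211, 439, 667, 895, 1123, 1351, 1579, 1807, 2036, 2264, 2492, 2720, 2948, 3176, 3404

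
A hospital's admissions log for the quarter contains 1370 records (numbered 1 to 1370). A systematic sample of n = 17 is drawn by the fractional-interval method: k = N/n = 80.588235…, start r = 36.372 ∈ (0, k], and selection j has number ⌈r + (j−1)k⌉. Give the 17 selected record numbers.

j=1: r + 0k = 36.372 → ⌈·⌉ = 37
j=2: r + 1k = 116.960235… → ⌈·⌉ = 117
j=3: r + 2k = 197.548470… → ⌈·⌉ = 198
j=4: r + 3k = 278.136705… → ⌈·⌉ = 279
j=5: r + 4k = 358.724941… → ⌈·⌉ = 359
j=6: r + 5k = 439.313176… → ⌈·⌉ = 440
j=7: r + 6k = 519.901411… → ⌈·⌉ = 520
j=8: r + 7k = 600.489647… → ⌈·⌉ = 601
j=9: r + 8k = 681.077882… → ⌈·⌉ = 682
j=10: r + 9k = 761.666117… → ⌈·⌉ = 762
j=11: r + 10k = 842.254352… → ⌈·⌉ = 843
j=12: r + 11k = 922.842588… → ⌈·⌉ = 923
j=13: r + 12k = 1003.430823… → ⌈·⌉ = 1004
j=14: r + 13k = 1084.019058… → ⌈·⌉ = 1085
j=15: r + 14k = 1164.607294… → ⌈·⌉ = 1165
j=16: r + 15k = 1245.195529… → ⌈·⌉ = 1246
j=17: r + 16k = 1325.783764… → ⌈·⌉ = 1326

37, 117, 198, 279, 359, 440, 520, 601, 682, 762, 843, 923, 1004, 1085, 1165, 1246, 1326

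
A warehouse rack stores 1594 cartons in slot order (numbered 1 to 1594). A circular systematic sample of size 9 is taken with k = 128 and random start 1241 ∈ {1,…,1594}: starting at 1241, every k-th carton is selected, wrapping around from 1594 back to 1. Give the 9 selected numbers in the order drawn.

1241, 1369, 1497, 31, 159, 287, 415, 543, 671

Selection 1: 1241
Selection 2: 1241 + 128 = 1369
Selection 3: 1369 + 128 = 1497
Selection 4: 1497 + 128 = 1625 → 1625 − 1594 = 31
Selection 5: 31 + 128 = 159
Selection 6: 159 + 128 = 287
Selection 7: 287 + 128 = 415
Selection 8: 415 + 128 = 543
Selection 9: 543 + 128 = 671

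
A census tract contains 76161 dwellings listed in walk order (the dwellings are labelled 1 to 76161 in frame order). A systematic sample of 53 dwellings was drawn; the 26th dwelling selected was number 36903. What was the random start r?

978

k = 76161/53 = 1437
r = 36903 − (26−1)×1437 = 36903 − 35925 = 978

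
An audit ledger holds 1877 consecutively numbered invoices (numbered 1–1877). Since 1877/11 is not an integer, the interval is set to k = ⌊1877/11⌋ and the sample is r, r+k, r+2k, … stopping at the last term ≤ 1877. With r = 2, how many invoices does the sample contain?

12

k = ⌊1877/11⌋ = 170
Achieved size = ⌊(1877 − 2)/170⌋ + 1 = ⌊1875/170⌋ + 1 = 11 + 1 = 12
(last selection: 2 + 11×170 = 1872 ≤ 1877; next would be 2042 > 1877)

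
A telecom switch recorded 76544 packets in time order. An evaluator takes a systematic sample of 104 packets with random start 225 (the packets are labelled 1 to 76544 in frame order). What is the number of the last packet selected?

k = 76544/104 = 736
104th selection = r + (104−1)·k = 225 + 103×736 = 225 + 75808 = 76033

76033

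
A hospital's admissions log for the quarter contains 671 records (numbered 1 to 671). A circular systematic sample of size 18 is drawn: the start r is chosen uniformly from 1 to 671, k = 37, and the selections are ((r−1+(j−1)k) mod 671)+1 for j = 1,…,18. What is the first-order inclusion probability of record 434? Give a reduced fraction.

For each position j, as r ranges over 1…671 the j-th selection hits every record exactly once, so record 434 is selected for exactly 18 of the 671 starts.
Inclusion probability = 18/671.

18/671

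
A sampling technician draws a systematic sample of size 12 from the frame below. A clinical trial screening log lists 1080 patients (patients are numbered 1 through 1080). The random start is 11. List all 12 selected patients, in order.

11, 101, 191, 281, 371, 461, 551, 641, 731, 821, 911, 1001

k = N/n = 1080/12 = 90
patient 1: 11
patient 2: 11 + 90 = 101
patient 3: 101 + 90 = 191
patient 4: 191 + 90 = 281
patient 5: 281 + 90 = 371
patient 6: 371 + 90 = 461
patient 7: 461 + 90 = 551
patient 8: 551 + 90 = 641
patient 9: 641 + 90 = 731
patient 10: 731 + 90 = 821
patient 11: 821 + 90 = 911
patient 12: 911 + 90 = 1001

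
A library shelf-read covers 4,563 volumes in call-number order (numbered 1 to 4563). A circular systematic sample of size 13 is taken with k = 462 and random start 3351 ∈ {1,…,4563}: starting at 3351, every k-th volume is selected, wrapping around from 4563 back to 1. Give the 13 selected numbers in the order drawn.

Selection 1: 3351
Selection 2: 3351 + 462 = 3813
Selection 3: 3813 + 462 = 4275
Selection 4: 4275 + 462 = 4737 → 4737 − 4563 = 174
Selection 5: 174 + 462 = 636
Selection 6: 636 + 462 = 1098
Selection 7: 1098 + 462 = 1560
Selection 8: 1560 + 462 = 2022
Selection 9: 2022 + 462 = 2484
Selection 10: 2484 + 462 = 2946
Selection 11: 2946 + 462 = 3408
Selection 12: 3408 + 462 = 3870
Selection 13: 3870 + 462 = 4332

3351, 3813, 4275, 174, 636, 1098, 1560, 2022, 2484, 2946, 3408, 3870, 4332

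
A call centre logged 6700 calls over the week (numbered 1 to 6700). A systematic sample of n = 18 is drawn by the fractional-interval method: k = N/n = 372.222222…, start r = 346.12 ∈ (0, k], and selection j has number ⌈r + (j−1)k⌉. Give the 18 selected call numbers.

347, 719, 1091, 1463, 1836, 2208, 2580, 2952, 3324, 3697, 4069, 4441, 4813, 5186, 5558, 5930, 6302, 6674

j=1: r + 0k = 346.12 → ⌈·⌉ = 347
j=2: r + 1k = 718.342222… → ⌈·⌉ = 719
j=3: r + 2k = 1090.564444… → ⌈·⌉ = 1091
j=4: r + 3k = 1462.786666… → ⌈·⌉ = 1463
j=5: r + 4k = 1835.008888… → ⌈·⌉ = 1836
j=6: r + 5k = 2207.231111… → ⌈·⌉ = 2208
j=7: r + 6k = 2579.453333… → ⌈·⌉ = 2580
j=8: r + 7k = 2951.675555… → ⌈·⌉ = 2952
j=9: r + 8k = 3323.897777… → ⌈·⌉ = 3324
j=10: r + 9k = 3696.12 → ⌈·⌉ = 3697
j=11: r + 10k = 4068.342222… → ⌈·⌉ = 4069
j=12: r + 11k = 4440.564444… → ⌈·⌉ = 4441
j=13: r + 12k = 4812.786666… → ⌈·⌉ = 4813
j=14: r + 13k = 5185.008888… → ⌈·⌉ = 5186
j=15: r + 14k = 5557.231111… → ⌈·⌉ = 5558
j=16: r + 15k = 5929.453333… → ⌈·⌉ = 5930
j=17: r + 16k = 6301.675555… → ⌈·⌉ = 6302
j=18: r + 17k = 6673.897777… → ⌈·⌉ = 6674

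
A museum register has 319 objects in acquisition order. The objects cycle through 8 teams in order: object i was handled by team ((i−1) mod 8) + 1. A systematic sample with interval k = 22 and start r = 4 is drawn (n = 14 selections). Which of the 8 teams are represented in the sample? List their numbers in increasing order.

Consecutive selections differ by k = 22, so their team numbers differ by 22 mod 8 = 6.
gcd(22, 8) = 2, so the sample visits 8/2 = 4 distinct residues mod 8.
Start 4 is team 4; the teams hit are 2, 4, 6, 8.

2, 4, 6, 8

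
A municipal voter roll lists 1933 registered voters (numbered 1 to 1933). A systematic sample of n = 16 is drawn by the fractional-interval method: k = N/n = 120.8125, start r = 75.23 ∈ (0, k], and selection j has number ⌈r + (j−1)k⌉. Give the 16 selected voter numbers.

j=1: r + 0k = 75.23 → ⌈·⌉ = 76
j=2: r + 1k = 196.0425 → ⌈·⌉ = 197
j=3: r + 2k = 316.855 → ⌈·⌉ = 317
j=4: r + 3k = 437.6675 → ⌈·⌉ = 438
j=5: r + 4k = 558.48 → ⌈·⌉ = 559
j=6: r + 5k = 679.2925 → ⌈·⌉ = 680
j=7: r + 6k = 800.105 → ⌈·⌉ = 801
j=8: r + 7k = 920.9175 → ⌈·⌉ = 921
j=9: r + 8k = 1041.73 → ⌈·⌉ = 1042
j=10: r + 9k = 1162.5425 → ⌈·⌉ = 1163
j=11: r + 10k = 1283.355 → ⌈·⌉ = 1284
j=12: r + 11k = 1404.1675 → ⌈·⌉ = 1405
j=13: r + 12k = 1524.98 → ⌈·⌉ = 1525
j=14: r + 13k = 1645.7925 → ⌈·⌉ = 1646
j=15: r + 14k = 1766.605 → ⌈·⌉ = 1767
j=16: r + 15k = 1887.4175 → ⌈·⌉ = 1888

76, 197, 317, 438, 559, 680, 801, 921, 1042, 1163, 1284, 1405, 1525, 1646, 1767, 1888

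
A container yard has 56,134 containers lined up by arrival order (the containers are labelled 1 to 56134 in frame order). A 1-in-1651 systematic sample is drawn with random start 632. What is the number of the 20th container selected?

32001

k = 1651
20th selection = r + (20−1)·k = 632 + 19×1651 = 632 + 31369 = 32001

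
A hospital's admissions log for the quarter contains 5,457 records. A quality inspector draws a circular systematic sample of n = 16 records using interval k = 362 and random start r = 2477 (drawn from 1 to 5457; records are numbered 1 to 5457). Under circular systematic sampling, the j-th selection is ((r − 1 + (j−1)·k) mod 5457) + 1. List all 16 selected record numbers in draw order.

2477, 2839, 3201, 3563, 3925, 4287, 4649, 5011, 5373, 278, 640, 1002, 1364, 1726, 2088, 2450

Selection 1: 2477
Selection 2: 2477 + 362 = 2839
Selection 3: 2839 + 362 = 3201
Selection 4: 3201 + 362 = 3563
Selection 5: 3563 + 362 = 3925
Selection 6: 3925 + 362 = 4287
Selection 7: 4287 + 362 = 4649
Selection 8: 4649 + 362 = 5011
Selection 9: 5011 + 362 = 5373
Selection 10: 5373 + 362 = 5735 → 5735 − 5457 = 278
Selection 11: 278 + 362 = 640
Selection 12: 640 + 362 = 1002
Selection 13: 1002 + 362 = 1364
Selection 14: 1364 + 362 = 1726
Selection 15: 1726 + 362 = 2088
Selection 16: 2088 + 362 = 2450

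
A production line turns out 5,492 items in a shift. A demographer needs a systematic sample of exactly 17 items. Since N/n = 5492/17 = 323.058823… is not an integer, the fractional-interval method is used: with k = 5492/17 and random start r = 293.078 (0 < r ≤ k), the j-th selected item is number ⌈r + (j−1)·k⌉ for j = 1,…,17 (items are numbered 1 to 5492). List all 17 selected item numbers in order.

294, 617, 940, 1263, 1586, 1909, 2232, 2555, 2878, 3201, 3524, 3847, 4170, 4493, 4816, 5139, 5463

j=1: r + 0k = 293.078 → ⌈·⌉ = 294
j=2: r + 1k = 616.136823… → ⌈·⌉ = 617
j=3: r + 2k = 939.195647… → ⌈·⌉ = 940
j=4: r + 3k = 1262.254470… → ⌈·⌉ = 1263
j=5: r + 4k = 1585.313294… → ⌈·⌉ = 1586
j=6: r + 5k = 1908.372117… → ⌈·⌉ = 1909
j=7: r + 6k = 2231.430941… → ⌈·⌉ = 2232
j=8: r + 7k = 2554.489764… → ⌈·⌉ = 2555
j=9: r + 8k = 2877.548588… → ⌈·⌉ = 2878
j=10: r + 9k = 3200.607411… → ⌈·⌉ = 3201
j=11: r + 10k = 3523.666235… → ⌈·⌉ = 3524
j=12: r + 11k = 3846.725058… → ⌈·⌉ = 3847
j=13: r + 12k = 4169.783882… → ⌈·⌉ = 4170
j=14: r + 13k = 4492.842705… → ⌈·⌉ = 4493
j=15: r + 14k = 4815.901529… → ⌈·⌉ = 4816
j=16: r + 15k = 5138.960352… → ⌈·⌉ = 5139
j=17: r + 16k = 5462.019176… → ⌈·⌉ = 5463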